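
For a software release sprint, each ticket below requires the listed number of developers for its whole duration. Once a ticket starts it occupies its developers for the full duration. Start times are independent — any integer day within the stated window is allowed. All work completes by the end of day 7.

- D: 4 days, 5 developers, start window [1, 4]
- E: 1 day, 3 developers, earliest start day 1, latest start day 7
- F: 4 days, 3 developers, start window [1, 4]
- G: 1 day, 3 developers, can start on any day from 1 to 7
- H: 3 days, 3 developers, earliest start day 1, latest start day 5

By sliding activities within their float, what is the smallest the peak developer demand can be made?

Early-start (D@1, E@1, F@1, G@1, H@1) gives peak 17: d1:17  d2:11  d3:11  d4:8  d5:0  d6:0  d7:0.
Shift F→2, G→6, H→5.
Schedule D@1, E@1, F@2, G@6, H@5: d1:8  d2:8  d3:8  d4:8  d5:6  d6:6  d7:3 — peak 8.

8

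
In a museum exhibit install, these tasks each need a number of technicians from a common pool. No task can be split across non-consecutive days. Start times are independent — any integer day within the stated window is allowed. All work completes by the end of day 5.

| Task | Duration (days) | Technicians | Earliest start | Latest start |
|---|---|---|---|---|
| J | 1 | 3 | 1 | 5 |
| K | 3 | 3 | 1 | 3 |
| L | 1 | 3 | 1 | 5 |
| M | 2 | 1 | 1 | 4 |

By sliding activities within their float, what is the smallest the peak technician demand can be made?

Early-start (J@1, K@1, L@1, M@1) gives peak 10: d1:10  d2:4  d3:3  d4:0  d5:0.
Shift K→2, L→5.
Schedule J@1, K@2, L@5, M@1: d1:4  d2:4  d3:3  d4:3  d5:3 — peak 4.
Total technician-days = 17 over 5 days ⇒ peak ≥ ⌈17/5⌉ = 4, so 4 is optimal.

4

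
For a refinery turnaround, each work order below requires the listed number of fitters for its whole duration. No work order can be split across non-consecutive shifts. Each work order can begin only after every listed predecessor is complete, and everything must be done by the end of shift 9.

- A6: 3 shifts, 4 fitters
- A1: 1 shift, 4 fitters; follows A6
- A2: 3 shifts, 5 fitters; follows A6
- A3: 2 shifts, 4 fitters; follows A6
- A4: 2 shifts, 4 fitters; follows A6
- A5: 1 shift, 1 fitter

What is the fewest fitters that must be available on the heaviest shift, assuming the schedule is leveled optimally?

8

Early-start (A6@1, A1@4, A2@4, A3@4, A4@4, A5@1) gives peak 17: s1:5  s2:4  s3:4  s4:17  s5:13  s6:5  s7:0  s8:0  s9:0.
Shift A2→5, A3→8, A4→8.
Schedule A6@1, A1@4, A2@5, A3@8, A4@8, A5@1: s1:5  s2:4  s3:4  s4:4  s5:5  s6:5  s7:5  s8:8  s9:8 — peak 8.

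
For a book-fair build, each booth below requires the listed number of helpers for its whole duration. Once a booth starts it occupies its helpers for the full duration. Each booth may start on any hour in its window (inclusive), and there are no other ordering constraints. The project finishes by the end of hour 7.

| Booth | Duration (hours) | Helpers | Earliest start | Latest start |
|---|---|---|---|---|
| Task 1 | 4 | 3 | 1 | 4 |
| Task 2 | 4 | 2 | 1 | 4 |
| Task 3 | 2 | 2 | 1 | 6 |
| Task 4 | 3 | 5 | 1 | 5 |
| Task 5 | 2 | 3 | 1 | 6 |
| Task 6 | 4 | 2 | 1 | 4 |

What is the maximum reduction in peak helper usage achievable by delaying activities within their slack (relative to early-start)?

Early-start peak: h1:17  h2:17  h3:12  h4:7  h5:0  h6:0  h7:0 ⇒ 17.
Leveled (Task 1@1, Task 2@1, Task 3@1, Task 4@5, Task 5@5, Task 6@1): h1:9  h2:9  h3:7  h4:7  h5:8  h6:8  h7:5 ⇒ 9.
Reduction 17 − 9 = 8.

8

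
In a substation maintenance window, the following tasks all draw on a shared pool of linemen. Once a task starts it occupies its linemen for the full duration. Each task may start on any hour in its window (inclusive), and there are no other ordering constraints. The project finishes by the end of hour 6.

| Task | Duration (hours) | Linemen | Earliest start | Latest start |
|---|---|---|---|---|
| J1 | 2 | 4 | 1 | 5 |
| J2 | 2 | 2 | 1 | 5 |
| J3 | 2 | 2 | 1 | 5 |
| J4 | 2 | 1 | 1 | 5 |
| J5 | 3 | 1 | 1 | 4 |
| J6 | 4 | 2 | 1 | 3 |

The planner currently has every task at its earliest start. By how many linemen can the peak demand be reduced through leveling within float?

7

Early-start peak: h1:12  h2:12  h3:3  h4:2  h5:0  h6:0 ⇒ 12.
Leveled (J1@1, J2@3, J3@5, J4@1, J5@3, J6@3): h1:5  h2:5  h3:5  h4:5  h5:5  h6:4 ⇒ 5.
Reduction 12 − 5 = 7.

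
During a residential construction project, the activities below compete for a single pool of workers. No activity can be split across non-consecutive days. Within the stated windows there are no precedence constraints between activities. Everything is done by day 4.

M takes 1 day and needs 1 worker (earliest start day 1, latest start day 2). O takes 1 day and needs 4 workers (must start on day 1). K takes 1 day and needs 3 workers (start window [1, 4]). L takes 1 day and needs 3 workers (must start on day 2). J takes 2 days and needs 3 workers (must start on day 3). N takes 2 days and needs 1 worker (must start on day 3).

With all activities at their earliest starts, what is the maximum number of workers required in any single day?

8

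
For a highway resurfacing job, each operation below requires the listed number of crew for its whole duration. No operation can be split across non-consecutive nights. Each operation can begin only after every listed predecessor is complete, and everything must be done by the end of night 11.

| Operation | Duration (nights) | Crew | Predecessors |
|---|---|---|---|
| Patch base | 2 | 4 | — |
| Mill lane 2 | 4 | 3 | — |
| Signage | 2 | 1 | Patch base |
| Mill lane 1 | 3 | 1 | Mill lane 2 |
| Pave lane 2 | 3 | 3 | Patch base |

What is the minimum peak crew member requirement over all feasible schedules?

4

Early-start (Patch base@1, Mill lane 2@1, Signage@3, Mill lane 1@5, Pave lane 2@3) gives peak 7: n1:7  n2:7  n3:7  n4:7  n5:4  n6:1  n7:1  n8:0  n9:0  n10:0  n11:0.
Shift Mill lane 2→3, Mill lane 1→7, Pave lane 2→7.
Schedule Patch base@1, Mill lane 2@3, Signage@3, Mill lane 1@7, Pave lane 2@7: n1:4  n2:4  n3:4  n4:4  n5:3  n6:3  n7:4  n8:4  n9:4  n10:0  n11:0 — peak 4.
Total crew member-nights = 34 over 11 nights ⇒ peak ≥ ⌈34/11⌉ = 4, so 4 is optimal.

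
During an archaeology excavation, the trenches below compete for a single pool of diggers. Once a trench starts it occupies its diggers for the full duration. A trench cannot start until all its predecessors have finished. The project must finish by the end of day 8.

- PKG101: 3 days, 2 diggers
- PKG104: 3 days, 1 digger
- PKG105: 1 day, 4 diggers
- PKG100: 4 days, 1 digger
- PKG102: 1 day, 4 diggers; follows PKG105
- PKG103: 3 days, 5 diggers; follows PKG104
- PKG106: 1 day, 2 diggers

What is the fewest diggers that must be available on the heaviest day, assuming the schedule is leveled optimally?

Early-start (PKG101@1, PKG104@1, PKG105@1, PKG100@1, PKG102@2, PKG103@4, PKG106@1) gives peak 10: d1:10  d2:8  d3:4  d4:6  d5:5  d6:5  d7:0  d8:0.
Shift PKG105→4, PKG100→2, PKG102→5, PKG103→6.
Schedule PKG101@1, PKG104@1, PKG105@4, PKG100@2, PKG102@5, PKG103@6, PKG106@1: d1:5  d2:4  d3:4  d4:5  d5:5  d6:5  d7:5  d8:5 — peak 5.
Total digger-days = 38 over 8 days ⇒ peak ≥ ⌈38/8⌉ = 5, so 5 is optimal.

5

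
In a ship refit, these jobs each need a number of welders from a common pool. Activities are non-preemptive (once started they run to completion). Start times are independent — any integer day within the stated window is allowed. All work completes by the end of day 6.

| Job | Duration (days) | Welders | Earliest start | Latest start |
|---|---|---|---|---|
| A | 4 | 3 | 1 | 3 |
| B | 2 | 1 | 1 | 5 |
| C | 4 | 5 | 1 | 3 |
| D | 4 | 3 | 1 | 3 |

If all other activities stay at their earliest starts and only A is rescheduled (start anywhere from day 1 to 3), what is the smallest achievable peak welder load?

A@1: d1:12  d2:12  d3:11  d4:11  d5:0  d6:0 → peak 12
A@2: d1:9  d2:12  d3:11  d4:11  d5:3  d6:0 → peak 12
A@3: d1:9  d2:9  d3:11  d4:11  d5:3  d6:3 → peak 11
Best is A@3, peak 11.

11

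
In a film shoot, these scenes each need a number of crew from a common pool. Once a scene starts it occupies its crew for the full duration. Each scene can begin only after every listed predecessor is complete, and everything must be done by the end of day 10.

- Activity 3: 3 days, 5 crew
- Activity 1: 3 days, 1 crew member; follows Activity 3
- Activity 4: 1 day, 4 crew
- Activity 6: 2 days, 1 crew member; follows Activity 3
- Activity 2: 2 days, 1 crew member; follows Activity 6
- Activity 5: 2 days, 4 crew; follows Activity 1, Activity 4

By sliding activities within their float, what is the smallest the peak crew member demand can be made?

Early-start (Activity 3@1, Activity 1@4, Activity 4@1, Activity 6@4, Activity 2@6, Activity 5@7) gives peak 9: d1:9  d2:5  d3:5  d4:2  d5:2  d6:2  d7:5  d8:4  d9:0  d10:0.
Shift Activity 4→4, Activity 6→5, Activity 2→7.
Schedule Activity 3@1, Activity 1@4, Activity 4@4, Activity 6@5, Activity 2@7, Activity 5@7: d1:5  d2:5  d3:5  d4:5  d5:2  d6:2  d7:5  d8:5  d9:0  d10:0 — peak 5.

5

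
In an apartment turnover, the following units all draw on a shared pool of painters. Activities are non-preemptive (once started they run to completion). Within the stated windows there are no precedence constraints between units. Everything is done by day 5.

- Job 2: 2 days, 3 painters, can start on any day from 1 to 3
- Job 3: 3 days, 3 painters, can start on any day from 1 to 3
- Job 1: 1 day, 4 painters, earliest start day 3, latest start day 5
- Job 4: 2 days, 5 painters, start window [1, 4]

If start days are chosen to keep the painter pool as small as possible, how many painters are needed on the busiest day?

Early-start (Job 2@1, Job 3@1, Job 1@3, Job 4@1) gives peak 11: d1:11  d2:11  d3:7  d4:0  d5:0.
Shift Job 4→4.
Schedule Job 2@1, Job 3@1, Job 1@3, Job 4@4: d1:6  d2:6  d3:7  d4:5  d5:5 — peak 7.

7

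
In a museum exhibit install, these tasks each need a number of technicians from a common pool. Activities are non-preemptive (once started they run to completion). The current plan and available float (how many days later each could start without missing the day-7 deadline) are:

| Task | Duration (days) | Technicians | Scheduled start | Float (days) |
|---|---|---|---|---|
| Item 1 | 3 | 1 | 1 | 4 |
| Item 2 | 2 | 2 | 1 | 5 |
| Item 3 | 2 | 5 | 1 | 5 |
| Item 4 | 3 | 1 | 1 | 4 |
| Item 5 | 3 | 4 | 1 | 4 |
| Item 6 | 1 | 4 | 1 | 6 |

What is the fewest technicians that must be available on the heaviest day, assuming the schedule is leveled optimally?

Early-start (Item 1@1, Item 2@1, Item 3@1, Item 4@1, Item 5@1, Item 6@1) gives peak 17: d1:17  d2:13  d3:6  d4:0  d5:0  d6:0  d7:0.
Shift Item 2→3, Item 4→5, Item 5→4, Item 6→7.
Schedule Item 1@1, Item 2@3, Item 3@1, Item 4@5, Item 5@4, Item 6@7: d1:6  d2:6  d3:3  d4:6  d5:5  d6:5  d7:5 — peak 6.
Total technician-days = 36 over 7 days ⇒ peak ≥ ⌈36/7⌉ = 6, so 6 is optimal.

6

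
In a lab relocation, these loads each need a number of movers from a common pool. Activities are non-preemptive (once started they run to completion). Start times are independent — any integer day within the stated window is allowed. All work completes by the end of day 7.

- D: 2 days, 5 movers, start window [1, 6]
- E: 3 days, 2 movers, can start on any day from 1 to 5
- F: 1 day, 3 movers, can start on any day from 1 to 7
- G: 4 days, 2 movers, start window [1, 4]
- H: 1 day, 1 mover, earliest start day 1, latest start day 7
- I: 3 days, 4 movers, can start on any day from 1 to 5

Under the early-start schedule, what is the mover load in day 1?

17

At early start, day 1 has: D, E, F, G, H, I.
Demand: 5 + 2 + 3 + 2 + 1 + 4 = 17.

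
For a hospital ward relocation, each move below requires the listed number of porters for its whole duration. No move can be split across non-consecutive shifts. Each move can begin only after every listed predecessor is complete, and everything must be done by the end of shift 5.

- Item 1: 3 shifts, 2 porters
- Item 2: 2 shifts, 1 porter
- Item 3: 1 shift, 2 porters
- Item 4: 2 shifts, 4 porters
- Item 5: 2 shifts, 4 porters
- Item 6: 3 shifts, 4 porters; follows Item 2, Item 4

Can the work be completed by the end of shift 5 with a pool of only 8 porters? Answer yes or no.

yes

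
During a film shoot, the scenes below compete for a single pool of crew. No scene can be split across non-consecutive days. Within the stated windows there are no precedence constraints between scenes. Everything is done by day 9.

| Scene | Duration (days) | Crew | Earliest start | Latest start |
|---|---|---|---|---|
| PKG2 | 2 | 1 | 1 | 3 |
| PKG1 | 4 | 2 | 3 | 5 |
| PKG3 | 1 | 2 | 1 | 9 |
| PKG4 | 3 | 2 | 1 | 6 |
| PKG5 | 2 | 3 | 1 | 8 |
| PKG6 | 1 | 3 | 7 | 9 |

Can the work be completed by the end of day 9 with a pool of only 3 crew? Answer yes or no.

no

The minimum achievable peak is 4; 3 < 4, so no feasible schedule stays within the cap.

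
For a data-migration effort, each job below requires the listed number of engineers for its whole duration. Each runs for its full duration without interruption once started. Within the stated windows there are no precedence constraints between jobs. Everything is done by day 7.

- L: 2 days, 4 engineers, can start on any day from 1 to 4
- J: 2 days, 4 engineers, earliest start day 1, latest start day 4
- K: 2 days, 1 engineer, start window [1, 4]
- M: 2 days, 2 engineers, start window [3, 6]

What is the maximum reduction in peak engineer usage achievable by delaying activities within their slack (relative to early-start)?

4

Early-start peak: d1:9  d2:9  d3:2  d4:2  d5:0  d6:0  d7:0 ⇒ 9.
Leveled (L@1, J@3, K@1, M@5): d1:5  d2:5  d3:4  d4:4  d5:2  d6:2  d7:0 ⇒ 5.
Reduction 9 − 5 = 4.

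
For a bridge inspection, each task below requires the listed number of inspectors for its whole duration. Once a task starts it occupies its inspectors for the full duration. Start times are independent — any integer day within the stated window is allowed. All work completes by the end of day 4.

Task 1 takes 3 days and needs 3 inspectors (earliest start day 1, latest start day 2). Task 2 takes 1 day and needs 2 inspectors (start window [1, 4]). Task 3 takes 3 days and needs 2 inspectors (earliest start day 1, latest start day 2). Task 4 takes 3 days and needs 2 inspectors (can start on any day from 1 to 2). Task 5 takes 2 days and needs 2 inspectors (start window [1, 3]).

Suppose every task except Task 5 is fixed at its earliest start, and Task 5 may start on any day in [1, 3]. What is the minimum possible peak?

9

Task 5@1: d1:11  d2:9  d3:7  d4:0 → peak 11
Task 5@2: d1:9  d2:9  d3:9  d4:0 → peak 9
Task 5@3: d1:9  d2:7  d3:9  d4:2 → peak 9
Best is Task 5@2, peak 9.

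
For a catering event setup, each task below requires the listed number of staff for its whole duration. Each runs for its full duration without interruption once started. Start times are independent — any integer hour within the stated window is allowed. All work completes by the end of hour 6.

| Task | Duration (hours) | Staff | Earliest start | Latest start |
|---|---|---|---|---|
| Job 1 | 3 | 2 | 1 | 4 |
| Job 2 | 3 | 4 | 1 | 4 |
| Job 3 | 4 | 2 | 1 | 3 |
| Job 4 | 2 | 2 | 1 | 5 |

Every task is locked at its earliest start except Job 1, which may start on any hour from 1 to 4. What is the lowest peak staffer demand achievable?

8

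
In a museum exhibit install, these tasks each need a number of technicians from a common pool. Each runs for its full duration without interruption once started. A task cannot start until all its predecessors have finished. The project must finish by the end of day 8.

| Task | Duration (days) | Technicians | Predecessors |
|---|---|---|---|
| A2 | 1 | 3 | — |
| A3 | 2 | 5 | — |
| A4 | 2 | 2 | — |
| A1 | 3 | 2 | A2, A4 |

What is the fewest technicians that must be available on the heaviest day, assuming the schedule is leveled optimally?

5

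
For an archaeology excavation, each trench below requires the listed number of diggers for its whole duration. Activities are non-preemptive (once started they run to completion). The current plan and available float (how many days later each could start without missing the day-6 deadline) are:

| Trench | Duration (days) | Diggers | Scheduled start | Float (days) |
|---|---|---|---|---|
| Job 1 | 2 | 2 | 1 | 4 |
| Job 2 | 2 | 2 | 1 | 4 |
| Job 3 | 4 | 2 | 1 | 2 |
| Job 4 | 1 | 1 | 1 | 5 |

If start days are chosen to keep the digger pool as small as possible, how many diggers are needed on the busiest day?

4

Early-start (Job 1@1, Job 2@1, Job 3@1, Job 4@1) gives peak 7: d1:7  d2:6  d3:2  d4:2  d5:0  d6:0.
Shift Job 3→3, Job 4→3.
Schedule Job 1@1, Job 2@1, Job 3@3, Job 4@3: d1:4  d2:4  d3:3  d4:2  d5:2  d6:2 — peak 4.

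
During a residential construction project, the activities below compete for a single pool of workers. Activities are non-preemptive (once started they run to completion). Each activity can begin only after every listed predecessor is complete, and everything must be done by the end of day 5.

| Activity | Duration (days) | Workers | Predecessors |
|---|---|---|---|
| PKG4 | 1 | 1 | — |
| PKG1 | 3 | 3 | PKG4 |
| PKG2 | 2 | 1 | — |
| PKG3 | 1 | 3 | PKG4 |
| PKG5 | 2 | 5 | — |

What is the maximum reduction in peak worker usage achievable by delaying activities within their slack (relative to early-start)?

Early-start peak: d1:7  d2:12  d3:3  d4:3  d5:0 ⇒ 12.
Leveled (PKG4@1, PKG1@3, PKG2@2, PKG3@4, PKG5@1): d1:6  d2:6  d3:4  d4:6  d5:3 ⇒ 6.
Reduction 12 − 6 = 6.

6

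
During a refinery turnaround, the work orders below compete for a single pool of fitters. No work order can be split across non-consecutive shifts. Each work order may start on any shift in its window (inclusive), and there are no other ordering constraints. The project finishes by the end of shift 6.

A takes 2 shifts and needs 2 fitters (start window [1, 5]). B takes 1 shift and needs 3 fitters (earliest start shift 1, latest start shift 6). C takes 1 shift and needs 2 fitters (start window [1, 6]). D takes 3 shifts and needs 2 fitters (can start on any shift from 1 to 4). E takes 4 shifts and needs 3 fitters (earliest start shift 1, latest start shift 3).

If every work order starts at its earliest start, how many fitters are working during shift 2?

At early start, shift 2 has: A, D, E.
Demand: 2 + 2 + 3 = 7.

7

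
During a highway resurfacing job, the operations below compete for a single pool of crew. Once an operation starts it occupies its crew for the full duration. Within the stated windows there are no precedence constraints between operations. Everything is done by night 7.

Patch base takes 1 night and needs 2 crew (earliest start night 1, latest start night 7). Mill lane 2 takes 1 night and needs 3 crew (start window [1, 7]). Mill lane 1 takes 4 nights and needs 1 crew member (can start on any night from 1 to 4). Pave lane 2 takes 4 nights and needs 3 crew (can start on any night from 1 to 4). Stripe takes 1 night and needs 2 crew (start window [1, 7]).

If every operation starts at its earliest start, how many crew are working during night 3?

4

At early start, night 3 has: Mill lane 1, Pave lane 2.
Demand: 1 + 3 = 4.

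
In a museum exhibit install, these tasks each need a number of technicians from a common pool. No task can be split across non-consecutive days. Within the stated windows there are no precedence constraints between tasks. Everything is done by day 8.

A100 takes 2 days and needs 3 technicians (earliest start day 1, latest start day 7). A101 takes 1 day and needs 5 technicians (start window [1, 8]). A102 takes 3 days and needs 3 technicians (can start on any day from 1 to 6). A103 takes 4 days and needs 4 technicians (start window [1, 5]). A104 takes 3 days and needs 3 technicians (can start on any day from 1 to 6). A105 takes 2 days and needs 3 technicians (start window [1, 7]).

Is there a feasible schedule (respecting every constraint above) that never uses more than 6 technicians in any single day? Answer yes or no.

no

Total technician-days = 51; over 8 days the average is 51/8 > 6, so some day must exceed 6.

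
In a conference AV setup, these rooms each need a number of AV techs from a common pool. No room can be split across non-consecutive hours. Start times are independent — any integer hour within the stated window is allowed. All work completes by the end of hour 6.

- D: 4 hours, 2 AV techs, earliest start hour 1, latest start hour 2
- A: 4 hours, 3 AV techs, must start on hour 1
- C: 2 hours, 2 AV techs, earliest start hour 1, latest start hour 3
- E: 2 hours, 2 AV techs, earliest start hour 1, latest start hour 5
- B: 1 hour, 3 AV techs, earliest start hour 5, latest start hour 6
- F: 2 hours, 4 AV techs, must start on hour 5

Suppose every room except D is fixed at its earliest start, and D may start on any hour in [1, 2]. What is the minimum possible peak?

9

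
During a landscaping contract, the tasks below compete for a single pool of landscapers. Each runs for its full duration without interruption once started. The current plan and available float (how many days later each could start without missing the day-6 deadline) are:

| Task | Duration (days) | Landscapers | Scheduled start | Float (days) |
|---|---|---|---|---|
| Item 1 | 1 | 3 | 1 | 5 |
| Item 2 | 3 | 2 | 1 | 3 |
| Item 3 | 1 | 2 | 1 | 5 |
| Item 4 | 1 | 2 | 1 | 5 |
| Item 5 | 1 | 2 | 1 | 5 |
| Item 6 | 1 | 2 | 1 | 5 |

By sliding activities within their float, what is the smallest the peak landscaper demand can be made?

Early-start (Item 1@1, Item 2@1, Item 3@1, Item 4@1, Item 5@1, Item 6@1) gives peak 13: d1:13  d2:2  d3:2  d4:0  d5:0  d6:0.
Shift Item 2→2, Item 3→2, Item 4→3, Item 5→4, Item 6→5.
Schedule Item 1@1, Item 2@2, Item 3@2, Item 4@3, Item 5@4, Item 6@5: d1:3  d2:4  d3:4  d4:4  d5:2  d6:0 — peak 4.

4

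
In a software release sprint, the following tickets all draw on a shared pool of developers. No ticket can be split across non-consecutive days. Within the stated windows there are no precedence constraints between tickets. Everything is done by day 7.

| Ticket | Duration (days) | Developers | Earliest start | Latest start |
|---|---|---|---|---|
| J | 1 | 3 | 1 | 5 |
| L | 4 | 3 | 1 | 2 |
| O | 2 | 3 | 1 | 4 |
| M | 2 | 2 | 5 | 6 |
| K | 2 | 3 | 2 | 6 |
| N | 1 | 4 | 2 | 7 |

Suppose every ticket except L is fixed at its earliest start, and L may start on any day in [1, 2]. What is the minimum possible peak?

L@1: d1:9  d2:13  d3:6  d4:3  d5:2  d6:2  d7:0 → peak 13
L@2: d1:6  d2:13  d3:6  d4:3  d5:5  d6:2  d7:0 → peak 13
Best is L@1, peak 13.

13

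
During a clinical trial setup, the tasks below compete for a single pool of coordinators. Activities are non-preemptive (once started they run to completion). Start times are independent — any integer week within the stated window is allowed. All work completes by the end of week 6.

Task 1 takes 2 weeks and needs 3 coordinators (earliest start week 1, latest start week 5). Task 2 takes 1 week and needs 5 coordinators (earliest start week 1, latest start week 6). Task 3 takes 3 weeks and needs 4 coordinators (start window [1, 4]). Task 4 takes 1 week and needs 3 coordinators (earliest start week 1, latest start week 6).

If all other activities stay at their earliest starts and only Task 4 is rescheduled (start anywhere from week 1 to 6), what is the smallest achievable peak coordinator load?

12

Task 4@1: w1:15  w2:7  w3:4  w4:0  w5:0  w6:0 → peak 15
Task 4@2: w1:12  w2:10  w3:4  w4:0  w5:0  w6:0 → peak 12
Task 4@3: w1:12  w2:7  w3:7  w4:0  w5:0  w6:0 → peak 12
Task 4@4: w1:12  w2:7  w3:4  w4:3  w5:0  w6:0 → peak 12
Task 4@5: w1:12  w2:7  w3:4  w4:0  w5:3  w6:0 → peak 12
Task 4@6: w1:12  w2:7  w3:4  w4:0  w5:0  w6:3 → peak 12
Best is Task 4@2, peak 12.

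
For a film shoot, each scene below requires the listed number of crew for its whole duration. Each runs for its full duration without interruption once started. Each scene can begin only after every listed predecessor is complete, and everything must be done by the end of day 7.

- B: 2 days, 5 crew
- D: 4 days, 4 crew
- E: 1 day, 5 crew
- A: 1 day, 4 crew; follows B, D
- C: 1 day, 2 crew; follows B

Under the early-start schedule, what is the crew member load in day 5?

4

At early start, day 5 has: A.
Demand: 4 = 4.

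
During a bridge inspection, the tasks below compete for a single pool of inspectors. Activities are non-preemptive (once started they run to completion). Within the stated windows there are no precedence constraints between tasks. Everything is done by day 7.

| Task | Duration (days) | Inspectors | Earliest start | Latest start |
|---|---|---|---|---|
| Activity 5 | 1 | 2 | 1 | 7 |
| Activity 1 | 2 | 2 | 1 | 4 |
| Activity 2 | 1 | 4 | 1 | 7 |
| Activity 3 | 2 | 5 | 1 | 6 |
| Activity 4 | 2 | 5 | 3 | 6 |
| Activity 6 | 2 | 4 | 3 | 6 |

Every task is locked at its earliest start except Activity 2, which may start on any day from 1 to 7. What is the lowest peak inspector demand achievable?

9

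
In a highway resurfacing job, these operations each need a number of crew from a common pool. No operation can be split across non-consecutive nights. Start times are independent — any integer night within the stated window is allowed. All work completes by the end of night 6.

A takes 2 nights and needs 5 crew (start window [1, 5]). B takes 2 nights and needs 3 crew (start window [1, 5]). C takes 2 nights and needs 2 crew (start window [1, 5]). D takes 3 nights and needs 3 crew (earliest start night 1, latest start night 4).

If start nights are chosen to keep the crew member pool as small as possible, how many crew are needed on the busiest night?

Early-start (A@1, B@1, C@1, D@1) gives peak 13: n1:13  n2:13  n3:3  n4:0  n5:0  n6:0.
Shift B→3, C→5, D→3.
Schedule A@1, B@3, C@5, D@3: n1:5  n2:5  n3:6  n4:6  n5:5  n6:2 — peak 6.

6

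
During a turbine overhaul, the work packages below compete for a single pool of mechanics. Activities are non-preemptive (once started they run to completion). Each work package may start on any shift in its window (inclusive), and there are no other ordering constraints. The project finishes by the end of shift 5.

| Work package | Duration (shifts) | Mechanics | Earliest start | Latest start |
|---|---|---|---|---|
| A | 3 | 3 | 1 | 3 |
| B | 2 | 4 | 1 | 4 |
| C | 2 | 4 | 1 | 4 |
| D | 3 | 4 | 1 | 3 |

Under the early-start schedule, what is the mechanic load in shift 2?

At early start, shift 2 has: A, B, C, D.
Demand: 3 + 4 + 4 + 4 = 15.

15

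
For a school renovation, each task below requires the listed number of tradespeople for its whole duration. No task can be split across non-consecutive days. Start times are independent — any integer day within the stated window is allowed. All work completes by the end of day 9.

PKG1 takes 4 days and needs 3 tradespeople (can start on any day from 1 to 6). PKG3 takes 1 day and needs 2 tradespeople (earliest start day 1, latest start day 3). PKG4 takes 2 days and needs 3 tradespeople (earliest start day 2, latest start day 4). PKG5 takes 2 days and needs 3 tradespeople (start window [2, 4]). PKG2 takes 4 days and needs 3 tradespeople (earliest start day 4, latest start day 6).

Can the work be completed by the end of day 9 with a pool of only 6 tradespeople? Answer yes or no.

yes

Schedule PKG1@1, PKG3@1, PKG4@2, PKG5@4, PKG2@5: d1:5  d2:6  d3:6  d4:6  d5:6  d6:3  d7:3  d8:3  d9:0 — peak 6 ≤ 6.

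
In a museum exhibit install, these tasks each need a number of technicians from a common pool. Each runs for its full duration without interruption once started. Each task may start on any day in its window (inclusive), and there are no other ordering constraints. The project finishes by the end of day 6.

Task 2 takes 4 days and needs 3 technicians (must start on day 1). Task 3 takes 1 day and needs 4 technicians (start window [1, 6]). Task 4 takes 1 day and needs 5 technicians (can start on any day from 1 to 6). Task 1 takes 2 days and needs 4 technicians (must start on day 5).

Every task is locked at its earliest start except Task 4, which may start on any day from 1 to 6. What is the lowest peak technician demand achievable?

Task 4@1: d1:12  d2:3  d3:3  d4:3  d5:4  d6:4 → peak 12
Task 4@2: d1:7  d2:8  d3:3  d4:3  d5:4  d6:4 → peak 8
Task 4@3: d1:7  d2:3  d3:8  d4:3  d5:4  d6:4 → peak 8
Task 4@4: d1:7  d2:3  d3:3  d4:8  d5:4  d6:4 → peak 8
Task 4@5: d1:7  d2:3  d3:3  d4:3  d5:9  d6:4 → peak 9
Task 4@6: d1:7  d2:3  d3:3  d4:3  d5:4  d6:9 → peak 9
Best is Task 4@2, peak 8.

8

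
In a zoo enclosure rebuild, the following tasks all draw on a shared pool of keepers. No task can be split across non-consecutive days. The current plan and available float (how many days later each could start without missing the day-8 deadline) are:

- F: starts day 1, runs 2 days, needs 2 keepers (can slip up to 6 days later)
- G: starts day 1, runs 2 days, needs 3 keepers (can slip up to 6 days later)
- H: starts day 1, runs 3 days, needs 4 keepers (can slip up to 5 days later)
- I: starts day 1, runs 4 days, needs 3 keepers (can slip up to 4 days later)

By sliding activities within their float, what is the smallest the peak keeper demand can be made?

Early-start (F@1, G@1, H@1, I@1) gives peak 12: d1:12  d2:12  d3:7  d4:3  d5:0  d6:0  d7:0  d8:0.
Shift G→3, H→5.
Schedule F@1, G@3, H@5, I@1: d1:5  d2:5  d3:6  d4:6  d5:4  d6:4  d7:4  d8:0 — peak 6.

6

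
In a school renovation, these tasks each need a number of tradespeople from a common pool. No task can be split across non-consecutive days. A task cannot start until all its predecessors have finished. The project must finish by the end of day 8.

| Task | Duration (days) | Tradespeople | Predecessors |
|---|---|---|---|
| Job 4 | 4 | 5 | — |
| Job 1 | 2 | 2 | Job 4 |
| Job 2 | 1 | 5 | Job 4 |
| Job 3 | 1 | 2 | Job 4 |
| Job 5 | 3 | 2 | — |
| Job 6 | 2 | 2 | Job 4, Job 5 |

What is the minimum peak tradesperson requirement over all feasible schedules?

7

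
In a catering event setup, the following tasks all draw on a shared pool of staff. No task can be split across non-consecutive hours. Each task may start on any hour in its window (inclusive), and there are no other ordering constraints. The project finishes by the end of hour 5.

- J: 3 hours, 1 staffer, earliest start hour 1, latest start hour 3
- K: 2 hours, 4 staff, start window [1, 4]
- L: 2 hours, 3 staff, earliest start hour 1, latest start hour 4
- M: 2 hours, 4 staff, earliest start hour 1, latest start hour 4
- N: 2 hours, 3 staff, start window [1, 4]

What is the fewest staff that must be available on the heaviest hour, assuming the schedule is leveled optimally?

8

Early-start (J@1, K@1, L@1, M@1, N@1) gives peak 15: h1:15  h2:15  h3:1  h4:0  h5:0.
Shift M→3, N→3.
Schedule J@1, K@1, L@1, M@3, N@3: h1:8  h2:8  h3:8  h4:7  h5:0 — peak 8.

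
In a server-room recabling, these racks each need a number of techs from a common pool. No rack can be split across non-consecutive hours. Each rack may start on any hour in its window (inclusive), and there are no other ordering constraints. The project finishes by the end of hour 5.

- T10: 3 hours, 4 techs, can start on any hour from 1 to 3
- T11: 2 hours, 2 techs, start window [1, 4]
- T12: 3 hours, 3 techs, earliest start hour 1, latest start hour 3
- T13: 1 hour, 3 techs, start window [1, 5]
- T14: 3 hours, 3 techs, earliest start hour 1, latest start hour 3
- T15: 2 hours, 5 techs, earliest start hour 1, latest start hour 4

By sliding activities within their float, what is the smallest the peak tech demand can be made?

Early-start (T10@1, T11@1, T12@1, T13@1, T14@1, T15@1) gives peak 20: h1:20  h2:17  h3:10  h4:0  h5:0.
Shift T11→4, T14→2, T15→4.
Schedule T10@1, T11@4, T12@1, T13@1, T14@2, T15@4: h1:10  h2:10  h3:10  h4:10  h5:7 — peak 10.
Total tech-hours = 47 over 5 hours ⇒ peak ≥ ⌈47/5⌉ = 10, so 10 is optimal.

10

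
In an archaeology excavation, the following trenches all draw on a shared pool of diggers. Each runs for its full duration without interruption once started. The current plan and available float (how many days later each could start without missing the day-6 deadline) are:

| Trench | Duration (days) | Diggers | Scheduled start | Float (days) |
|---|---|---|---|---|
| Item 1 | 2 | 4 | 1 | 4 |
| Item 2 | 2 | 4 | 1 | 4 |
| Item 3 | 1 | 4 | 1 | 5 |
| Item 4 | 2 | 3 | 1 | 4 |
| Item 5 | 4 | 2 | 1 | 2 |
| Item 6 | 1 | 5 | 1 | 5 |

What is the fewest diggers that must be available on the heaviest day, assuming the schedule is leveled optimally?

Early-start (Item 1@1, Item 2@1, Item 3@1, Item 4@1, Item 5@1, Item 6@1) gives peak 22: d1:22  d2:13  d3:2  d4:2  d5:0  d6:0.
Shift Item 2→3, Item 3→5, Item 5→3, Item 6→6.
Schedule Item 1@1, Item 2@3, Item 3@5, Item 4@1, Item 5@3, Item 6@6: d1:7  d2:7  d3:6  d4:6  d5:6  d6:7 — peak 7.
Total digger-days = 39 over 6 days ⇒ peak ≥ ⌈39/6⌉ = 7, so 7 is optimal.

7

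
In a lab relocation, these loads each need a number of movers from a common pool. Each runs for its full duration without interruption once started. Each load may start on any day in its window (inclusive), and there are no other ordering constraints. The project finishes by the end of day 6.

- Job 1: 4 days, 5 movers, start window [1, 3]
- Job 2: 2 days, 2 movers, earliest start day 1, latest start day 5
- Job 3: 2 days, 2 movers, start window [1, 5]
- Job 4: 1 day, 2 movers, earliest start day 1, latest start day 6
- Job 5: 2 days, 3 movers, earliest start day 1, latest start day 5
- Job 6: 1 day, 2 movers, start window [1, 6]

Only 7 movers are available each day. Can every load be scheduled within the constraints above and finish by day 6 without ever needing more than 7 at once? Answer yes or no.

Schedule Job 1@1, Job 2@1, Job 3@3, Job 4@5, Job 5@5, Job 6@5: d1:7  d2:7  d3:7  d4:7  d5:7  d6:3 — peak 7 ≤ 7.

yes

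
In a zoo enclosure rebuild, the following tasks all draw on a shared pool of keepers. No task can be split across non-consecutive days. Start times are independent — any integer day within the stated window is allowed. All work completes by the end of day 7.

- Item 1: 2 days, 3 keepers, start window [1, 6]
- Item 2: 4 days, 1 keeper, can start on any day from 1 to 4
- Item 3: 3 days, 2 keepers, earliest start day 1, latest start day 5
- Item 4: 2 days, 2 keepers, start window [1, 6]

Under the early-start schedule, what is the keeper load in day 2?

At early start, day 2 has: Item 1, Item 2, Item 3, Item 4.
Demand: 3 + 1 + 2 + 2 = 8.

8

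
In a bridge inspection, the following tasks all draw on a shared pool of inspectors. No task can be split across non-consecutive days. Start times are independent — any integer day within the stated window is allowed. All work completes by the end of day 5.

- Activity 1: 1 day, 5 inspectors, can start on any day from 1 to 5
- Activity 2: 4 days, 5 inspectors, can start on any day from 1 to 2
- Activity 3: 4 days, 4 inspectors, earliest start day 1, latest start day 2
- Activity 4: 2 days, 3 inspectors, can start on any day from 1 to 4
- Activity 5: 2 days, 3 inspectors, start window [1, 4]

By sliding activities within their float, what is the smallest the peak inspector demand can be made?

12

Early-start (Activity 1@1, Activity 2@1, Activity 3@1, Activity 4@1, Activity 5@1) gives peak 20: d1:20  d2:15  d3:9  d4:9  d5:0.
Shift Activity 3→2, Activity 4→2, Activity 5→4.
Schedule Activity 1@1, Activity 2@1, Activity 3@2, Activity 4@2, Activity 5@4: d1:10  d2:12  d3:12  d4:12  d5:7 — peak 12.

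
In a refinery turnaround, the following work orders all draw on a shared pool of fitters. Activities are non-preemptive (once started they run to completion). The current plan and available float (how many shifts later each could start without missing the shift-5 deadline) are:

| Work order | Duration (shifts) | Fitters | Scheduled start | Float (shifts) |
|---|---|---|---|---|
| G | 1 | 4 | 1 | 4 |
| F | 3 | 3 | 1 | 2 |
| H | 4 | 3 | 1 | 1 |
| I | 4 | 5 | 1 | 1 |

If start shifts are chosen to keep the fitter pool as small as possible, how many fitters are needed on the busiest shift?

Early-start (G@1, F@1, H@1, I@1) gives peak 15: s1:15  s2:11  s3:11  s4:8  s5:0.
Shift I→2.
Schedule G@1, F@1, H@1, I@2: s1:10  s2:11  s3:11  s4:8  s5:5 — peak 11.

11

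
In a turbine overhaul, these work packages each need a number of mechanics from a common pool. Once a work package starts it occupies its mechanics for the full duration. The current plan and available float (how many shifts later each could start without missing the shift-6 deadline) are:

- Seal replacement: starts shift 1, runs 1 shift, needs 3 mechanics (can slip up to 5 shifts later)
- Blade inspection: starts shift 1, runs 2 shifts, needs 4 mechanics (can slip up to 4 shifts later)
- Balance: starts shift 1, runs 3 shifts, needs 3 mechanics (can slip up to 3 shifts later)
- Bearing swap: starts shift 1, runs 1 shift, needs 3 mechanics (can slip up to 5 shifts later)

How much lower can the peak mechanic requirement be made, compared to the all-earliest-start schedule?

Early-start peak: s1:13  s2:7  s3:3  s4:0  s5:0  s6:0 ⇒ 13.
Leveled (Seal replacement@1, Blade inspection@2, Balance@4, Bearing swap@1): s1:6  s2:4  s3:4  s4:3  s5:3  s6:3 ⇒ 6.
Reduction 13 − 6 = 7.

7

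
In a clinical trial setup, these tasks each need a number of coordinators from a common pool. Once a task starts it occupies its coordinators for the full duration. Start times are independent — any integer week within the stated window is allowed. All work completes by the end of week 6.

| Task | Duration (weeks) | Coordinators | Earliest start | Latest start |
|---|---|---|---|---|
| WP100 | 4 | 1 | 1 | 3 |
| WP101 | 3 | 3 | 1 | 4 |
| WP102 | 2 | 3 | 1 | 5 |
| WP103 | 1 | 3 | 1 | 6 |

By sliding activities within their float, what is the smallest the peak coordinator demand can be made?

4

Early-start (WP100@1, WP101@1, WP102@1, WP103@1) gives peak 10: w1:10  w2:7  w3:4  w4:1  w5:0  w6:0.
Shift WP102→4, WP103→6.
Schedule WP100@1, WP101@1, WP102@4, WP103@6: w1:4  w2:4  w3:4  w4:4  w5:3  w6:3 — peak 4.
Total coordinator-weeks = 22 over 6 weeks ⇒ peak ≥ ⌈22/6⌉ = 4, so 4 is optimal.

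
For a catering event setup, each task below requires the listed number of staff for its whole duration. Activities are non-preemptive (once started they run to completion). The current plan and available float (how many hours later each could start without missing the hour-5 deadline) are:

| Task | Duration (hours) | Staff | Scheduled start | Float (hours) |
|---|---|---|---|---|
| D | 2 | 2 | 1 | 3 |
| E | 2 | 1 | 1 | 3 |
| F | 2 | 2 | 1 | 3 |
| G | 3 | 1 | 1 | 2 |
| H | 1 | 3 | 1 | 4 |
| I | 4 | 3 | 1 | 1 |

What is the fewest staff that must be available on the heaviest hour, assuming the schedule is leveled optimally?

6

Early-start (D@1, E@1, F@1, G@1, H@1, I@1) gives peak 12: h1:12  h2:9  h3:4  h4:3  h5:0.
Shift F→3, G→3, I→2.
Schedule D@1, E@1, F@3, G@3, H@1, I@2: h1:6  h2:6  h3:6  h4:6  h5:4 — peak 6.
Total staffer-hours = 28 over 5 hours ⇒ peak ≥ ⌈28/5⌉ = 6, so 6 is optimal.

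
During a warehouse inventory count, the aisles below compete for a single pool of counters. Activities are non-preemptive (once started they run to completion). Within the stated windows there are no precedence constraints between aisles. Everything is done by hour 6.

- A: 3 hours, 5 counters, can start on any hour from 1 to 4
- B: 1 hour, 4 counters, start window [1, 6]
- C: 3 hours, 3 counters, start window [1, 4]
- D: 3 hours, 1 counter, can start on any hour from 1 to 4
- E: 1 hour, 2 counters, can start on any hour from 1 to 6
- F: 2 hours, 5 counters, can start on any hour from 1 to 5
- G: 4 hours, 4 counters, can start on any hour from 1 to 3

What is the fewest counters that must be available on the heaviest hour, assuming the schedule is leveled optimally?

11

Early-start (A@1, B@1, C@1, D@1, E@1, F@1, G@1) gives peak 24: h1:24  h2:18  h3:13  h4:4  h5:0  h6:0.
Shift B→4, C→4, E→5, G→3.
Schedule A@1, B@4, C@4, D@1, E@5, F@1, G@3: h1:11  h2:11  h3:10  h4:11  h5:9  h6:7 — peak 11.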